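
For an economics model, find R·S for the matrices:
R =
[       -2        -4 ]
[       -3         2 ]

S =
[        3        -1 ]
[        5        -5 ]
RS =
[      -26        22 ]
[        1        -7 ]

Matrix multiplication: (RS)[i][j] = sum over k of R[i][k] * S[k][j].
  (RS)[0][0] = (-2)*(3) + (-4)*(5) = -26
  (RS)[0][1] = (-2)*(-1) + (-4)*(-5) = 22
  (RS)[1][0] = (-3)*(3) + (2)*(5) = 1
  (RS)[1][1] = (-3)*(-1) + (2)*(-5) = -7
RS =
[      -26        22 ]
[        1        -7 ]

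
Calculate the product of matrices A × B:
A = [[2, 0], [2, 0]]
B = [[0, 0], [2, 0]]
[[0, 0], [0, 0]]

Matrix multiplication:
C[0][0] = 2×0 + 0×2 = 0
C[0][1] = 2×0 + 0×0 = 0
C[1][0] = 2×0 + 0×2 = 0
C[1][1] = 2×0 + 0×0 = 0
Result: [[0, 0], [0, 0]]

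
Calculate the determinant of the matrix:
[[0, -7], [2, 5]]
14

For a 2×2 matrix [[a, b], [c, d]], det = ad - bc
det = (0)(5) - (-7)(2) = 0 - -14 = 14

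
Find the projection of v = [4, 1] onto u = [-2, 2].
[3/2, -3/2]

The projection of v onto u is proj_u(v) = ((v·u) / (u·u)) · u.
v·u = (4)*(-2) + (1)*(2) = -6.
u·u = (-2)*(-2) + (2)*(2) = 8.
coefficient = -6 / 8 = -3/4.
proj_u(v) = -3/4 · [-2, 2] = [3/2, -3/2].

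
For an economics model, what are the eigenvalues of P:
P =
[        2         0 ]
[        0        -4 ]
λ = -4, 2

Solve det(P - λI) = 0. For a 2×2 matrix the characteristic equation is λ² - (trace)λ + det = 0.
trace(P) = a + d = 2 - 4 = -2.
det(P) = a*d - b*c = (2)*(-4) - (0)*(0) = -8 - 0 = -8.
Characteristic equation: λ² - (-2)λ + (-8) = 0.
Discriminant = (-2)² - 4*(-8) = 4 + 32 = 36.
λ = (-2 ± √36) / 2 = (-2 ± 6) / 2 = -4, 2.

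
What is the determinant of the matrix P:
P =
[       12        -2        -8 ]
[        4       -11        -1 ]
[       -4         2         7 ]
det(P) = -564

Expand along row 0 (cofactor expansion): det(P) = a*(e*i - f*h) - b*(d*i - f*g) + c*(d*h - e*g), where the 3×3 is [[a, b, c], [d, e, f], [g, h, i]].
Minor M_00 = (-11)*(7) - (-1)*(2) = -77 + 2 = -75.
Minor M_01 = (4)*(7) - (-1)*(-4) = 28 - 4 = 24.
Minor M_02 = (4)*(2) - (-11)*(-4) = 8 - 44 = -36.
det(P) = (12)*(-75) - (-2)*(24) + (-8)*(-36) = -900 + 48 + 288 = -564.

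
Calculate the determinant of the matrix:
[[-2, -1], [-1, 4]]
-9

For a 2×2 matrix [[a, b], [c, d]], det = ad - bc
det = (-2)(4) - (-1)(-1) = -8 - 1 = -9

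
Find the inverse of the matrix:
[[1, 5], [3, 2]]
[[-2/13, 5/13], [3/13, -1/13]]

For [[a,b],[c,d]], inverse = (1/det)·[[d,-b],[-c,a]]
det = 1·2 - 5·3 = -13
Inverse = (1/-13)·[[2, -5], [-3, 1]]
        = [[-2/13, 5/13], [3/13, -1/13]]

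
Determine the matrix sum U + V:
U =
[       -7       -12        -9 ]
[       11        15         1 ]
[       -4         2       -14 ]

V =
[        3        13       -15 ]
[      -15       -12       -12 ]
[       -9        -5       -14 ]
U + V =
[       -4         1       -24 ]
[       -4         3       -11 ]
[      -13        -3       -28 ]

Matrix addition is elementwise: (U+V)[i][j] = U[i][j] + V[i][j].
  (U+V)[0][0] = (-7) + (3) = -4
  (U+V)[0][1] = (-12) + (13) = 1
  (U+V)[0][2] = (-9) + (-15) = -24
  (U+V)[1][0] = (11) + (-15) = -4
  (U+V)[1][1] = (15) + (-12) = 3
  (U+V)[1][2] = (1) + (-12) = -11
  (U+V)[2][0] = (-4) + (-9) = -13
  (U+V)[2][1] = (2) + (-5) = -3
  (U+V)[2][2] = (-14) + (-14) = -28
U + V =
[       -4         1       -24 ]
[       -4         3       -11 ]
[      -13        -3       -28 ]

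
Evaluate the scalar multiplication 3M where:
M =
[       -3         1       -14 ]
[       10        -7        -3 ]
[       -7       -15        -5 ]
3M =
[       -9         3       -42 ]
[       30       -21        -9 ]
[      -21       -45       -15 ]

Scalar multiplication is elementwise: (3M)[i][j] = 3 * M[i][j].
  (3M)[0][0] = 3 * (-3) = -9
  (3M)[0][1] = 3 * (1) = 3
  (3M)[0][2] = 3 * (-14) = -42
  (3M)[1][0] = 3 * (10) = 30
  (3M)[1][1] = 3 * (-7) = -21
  (3M)[1][2] = 3 * (-3) = -9
  (3M)[2][0] = 3 * (-7) = -21
  (3M)[2][1] = 3 * (-15) = -45
  (3M)[2][2] = 3 * (-5) = -15
3M =
[       -9         3       -42 ]
[       30       -21        -9 ]
[      -21       -45       -15 ]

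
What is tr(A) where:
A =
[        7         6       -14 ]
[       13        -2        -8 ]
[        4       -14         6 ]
tr(A) = 7 - 2 + 6 = 11

The trace of a square matrix is the sum of its diagonal entries.
Diagonal entries of A: A[0][0] = 7, A[1][1] = -2, A[2][2] = 6.
tr(A) = 7 - 2 + 6 = 11.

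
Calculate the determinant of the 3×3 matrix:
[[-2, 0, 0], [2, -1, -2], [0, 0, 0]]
0

Expansion along first row:
det = -2·det([[-1,-2],[0,0]]) - 0·det([[2,-2],[0,0]]) + 0·det([[2,-1],[0,0]])
    = -2·(-1·0 - -2·0) - 0·(2·0 - -2·0) + 0·(2·0 - -1·0)
    = -2·0 - 0·0 + 0·0
    = 0 + 0 + 0 = 0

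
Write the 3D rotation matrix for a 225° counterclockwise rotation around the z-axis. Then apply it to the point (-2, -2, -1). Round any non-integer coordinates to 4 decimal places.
R = [[-√2/2, √2/2, 0], [-√2/2, -√2/2, 0], [0, 0, 1]]; R·(-2, -2, -1) = (0.0000, 2.8284, -1.0000)

Rotation matrix for 225° around z-axis:
cos(225°) = -√2/2, sin(225°) = -√2/2
R = [[-√2/2, √2/2, 0], [-√2/2, -√2/2, 0], [0, 0, 1]]
Apply to (-2, -2, -1): R·[-2, -2, -1]ᵀ = (0.0000, 2.8284, -1.0000)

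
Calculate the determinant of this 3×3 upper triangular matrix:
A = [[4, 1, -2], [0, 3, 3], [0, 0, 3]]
36

The determinant of a triangular matrix is the product of its diagonal entries (the off-diagonal entries above the diagonal do not affect it).
det(A) = (4) * (3) * (3) = 36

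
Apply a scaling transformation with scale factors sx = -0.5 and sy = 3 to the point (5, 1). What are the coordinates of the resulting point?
(-2.5, 3)

Scaling matrix:
[[-0.50, 0], [0, 3]]
Result: (5 × -0.5, 1 × 3) = (-2.5, 3)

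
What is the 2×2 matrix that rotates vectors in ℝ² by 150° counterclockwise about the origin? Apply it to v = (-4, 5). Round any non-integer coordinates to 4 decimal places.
R = [[-√3/2, -1/2], [1/2, -√3/2]]; R·v = (0.9641, -6.3301)

A counterclockwise rotation by angle θ in ℝ² has matrix R(θ) = [[cos θ, -sin θ], [sin θ, cos θ]].
For θ = 150°: cos θ = -√3/2, sin θ = 1/2.
R(150°) = [[-√3/2, -1/2], [1/2, -√3/2]].
R·v = [-√3/2·-4 + (-1/2)·5, 1/2·-4 + -√3/2·5] = (0.9641, -6.3301).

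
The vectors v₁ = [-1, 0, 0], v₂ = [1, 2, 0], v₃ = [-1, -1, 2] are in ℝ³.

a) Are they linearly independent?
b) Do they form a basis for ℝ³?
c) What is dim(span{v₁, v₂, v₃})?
Yes independent, yes basis, dim = 3

Stack v₁, v₂, v₃ as rows of a 3×3 matrix.
[[-1, 0, 0]; [1, 2, 0]; [-1, -1, 2]] is already lower triangular with nonzero diagonal entries (-1, 2, 2), so its determinant is the product of the diagonal entries, det = (-1)·(2)·(2) = -4 ≠ 0, and the rows are linearly independent.
Three linearly independent vectors in ℝ³ form a basis for ℝ³, so dim(span{v₁,v₂,v₃}) = 3.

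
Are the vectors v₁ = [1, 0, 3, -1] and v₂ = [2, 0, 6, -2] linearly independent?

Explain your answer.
No, linearly dependent (v₂ = 2·v₁)

Check whether there is a scalar k with v₂ = k·v₁.
Comparing components, k = 2 satisfies 2·[1, 0, 3, -1] = [2, 0, 6, -2].
Since v₂ is a scalar multiple of v₁, the two vectors are linearly dependent.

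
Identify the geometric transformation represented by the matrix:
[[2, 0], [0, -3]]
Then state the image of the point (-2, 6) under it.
non-uniform scaling by (2, -3); image of (-2, 6) is (-4, -18)

This is diagonal with distinct entries, so it scales the x-axis by 2 and the y-axis by -3.
The matrix [[2, 0], [0, -3]] represents: non-uniform scaling by (2, -3).
Applying it to (-2, 6): [2·-2 + 0·6, 0·-2 + -3·6] = (-4, -18).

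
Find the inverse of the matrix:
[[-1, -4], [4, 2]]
[[1/7, 2/7], [-2/7, -1/14]]

For [[a,b],[c,d]], inverse = (1/det)·[[d,-b],[-c,a]]
det = -1·2 - -4·4 = 14
Inverse = (1/14)·[[2, 4], [-4, -1]]
        = [[1/7, 2/7], [-2/7, -1/14]]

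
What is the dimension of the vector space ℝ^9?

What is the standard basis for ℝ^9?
Dimension = 9; standard basis = {e_1, e_2, e_3, …, e_9}

ℝ^9 is the space of 9-tuples of real numbers; its dimension is 9.
The standard basis consists of 9 vectors: e_1, e_2, e_3, …, e_9, where e_i is the vector with 1 in position i and 0 elsewhere.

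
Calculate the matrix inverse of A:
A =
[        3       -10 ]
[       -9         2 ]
det(A) = -84
A⁻¹ =
[    -1/42     -5/42 ]
[    -3/28     -1/28 ]

For a 2×2 matrix A = [[a, b], [c, d]] with det(A) ≠ 0, A⁻¹ = (1/det(A)) * [[d, -b], [-c, a]].
det(A) = (3)*(2) - (-10)*(-9) = 6 - 90 = -84.
A⁻¹ = (1/-84) * [[2, 10], [9, 3]].
Dividing each entry by -84 and reducing:
A⁻¹ =
[    -1/42     -5/42 ]
[    -3/28     -1/28 ]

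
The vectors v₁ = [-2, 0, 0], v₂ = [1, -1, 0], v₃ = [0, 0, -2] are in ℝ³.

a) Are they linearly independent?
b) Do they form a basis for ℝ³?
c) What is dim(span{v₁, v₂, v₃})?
Yes independent, yes basis, dim = 3

Stack v₁, v₂, v₃ as rows of a 3×3 matrix.
[[-2, 0, 0]; [1, -1, 0]; [0, 0, -2]] is already lower triangular with nonzero diagonal entries (-2, -1, -2), so its determinant is the product of the diagonal entries, det = (-2)·(-1)·(-2) = -4 ≠ 0, and the rows are linearly independent.
Three linearly independent vectors in ℝ³ form a basis for ℝ³, so dim(span{v₁,v₂,v₃}) = 3.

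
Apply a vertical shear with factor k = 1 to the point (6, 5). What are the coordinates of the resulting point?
(6, 11)

Shear matrix for vertical shear with factor k = 1:
[[1, 0], [1, 1]]
Result: (6, 5) → (6, 11)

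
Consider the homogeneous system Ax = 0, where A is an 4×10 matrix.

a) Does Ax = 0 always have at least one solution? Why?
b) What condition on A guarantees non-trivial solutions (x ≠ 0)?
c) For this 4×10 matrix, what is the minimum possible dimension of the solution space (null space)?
a) Yes, x = 0 is always a solution. b) When A has linearly dependent columns (rank < n). c) Minimum nullity = 6.

a) x = 0 satisfies A·0 = 0, so the zero vector is always a solution.
b) Non-trivial solutions exist iff the columns of A are linearly dependent, equivalently rank(A) < n (the number of columns).
c) By rank-nullity, rank(A) + nullity(A) = n = 10. Since A has only 4 rows, rank(A) ≤ 4, so nullity(A) ≥ 10 - 4 = 6.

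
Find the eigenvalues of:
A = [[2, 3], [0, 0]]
λ = 0, 2

Solve det(A - λI) = 0. For a 2×2 matrix this is λ² - (trace)λ + det = 0.
trace(A) = 2 + 0 = 2.
det(A) = (2)*(0) - (3)*(0) = 0 - 0 = 0.
Characteristic equation: λ² - (2)λ + (0) = 0.
Discriminant: (2)² - 4*(0) = 4 - 0 = 4.
Roots: λ = (2 ± √4) / 2 = 0, 2.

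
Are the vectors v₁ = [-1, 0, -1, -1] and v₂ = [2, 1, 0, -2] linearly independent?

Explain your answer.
Yes, linearly independent

Two vectors are linearly dependent iff one is a scalar multiple of the other.
No single scalar k satisfies v₂ = k·v₁ (the ratios of corresponding entries disagree), so v₁ and v₂ are linearly independent.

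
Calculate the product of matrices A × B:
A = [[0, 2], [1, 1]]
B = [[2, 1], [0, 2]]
[[0, 4], [2, 3]]

Matrix multiplication:
C[0][0] = 0×2 + 2×0 = 0
C[0][1] = 0×1 + 2×2 = 4
C[1][0] = 1×2 + 1×0 = 2
C[1][1] = 1×1 + 1×2 = 3
Result: [[0, 4], [2, 3]]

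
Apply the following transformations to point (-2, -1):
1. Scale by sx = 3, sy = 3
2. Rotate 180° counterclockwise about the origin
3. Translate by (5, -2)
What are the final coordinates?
(11, 1)

Step 1: Scale → (-6, -3)
Step 2: Rotate 180° → (6, 3)
Step 3: Translate → (11, 1)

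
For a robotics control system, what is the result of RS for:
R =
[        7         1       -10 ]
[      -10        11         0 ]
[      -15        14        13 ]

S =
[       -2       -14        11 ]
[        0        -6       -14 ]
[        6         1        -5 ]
RS =
[      -74      -114       113 ]
[       20        74      -264 ]
[      108       139      -426 ]

Matrix multiplication: (RS)[i][j] = sum over k of R[i][k] * S[k][j].
  (RS)[0][0] = (7)*(-2) + (1)*(0) + (-10)*(6) = -74
  (RS)[0][1] = (7)*(-14) + (1)*(-6) + (-10)*(1) = -114
  (RS)[0][2] = (7)*(11) + (1)*(-14) + (-10)*(-5) = 113
  (RS)[1][0] = (-10)*(-2) + (11)*(0) + (0)*(6) = 20
  (RS)[1][1] = (-10)*(-14) + (11)*(-6) + (0)*(1) = 74
  (RS)[1][2] = (-10)*(11) + (11)*(-14) + (0)*(-5) = -264
  (RS)[2][0] = (-15)*(-2) + (14)*(0) + (13)*(6) = 108
  (RS)[2][1] = (-15)*(-14) + (14)*(-6) + (13)*(1) = 139
  (RS)[2][2] = (-15)*(11) + (14)*(-14) + (13)*(-5) = -426
RS =
[      -74      -114       113 ]
[       20        74      -264 ]
[      108       139      -426 ]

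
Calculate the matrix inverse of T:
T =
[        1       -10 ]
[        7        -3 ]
det(T) = 67
T⁻¹ =
[    -3/67     10/67 ]
[    -7/67      1/67 ]

For a 2×2 matrix T = [[a, b], [c, d]] with det(T) ≠ 0, T⁻¹ = (1/det(T)) * [[d, -b], [-c, a]].
det(T) = (1)*(-3) - (-10)*(7) = -3 + 70 = 67.
T⁻¹ = (1/67) * [[-3, 10], [-7, 1]].
Dividing each entry by 67 and reducing:
T⁻¹ =
[    -3/67     10/67 ]
[    -7/67      1/67 ]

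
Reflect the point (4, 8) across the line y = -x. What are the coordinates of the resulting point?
(-8, -4)

Reflection across line y = -x: (4, 8) → (-8, -4)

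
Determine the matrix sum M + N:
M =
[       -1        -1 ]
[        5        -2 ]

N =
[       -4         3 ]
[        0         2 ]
M + N =
[       -5         2 ]
[        5         0 ]

Matrix addition is elementwise: (M+N)[i][j] = M[i][j] + N[i][j].
  (M+N)[0][0] = (-1) + (-4) = -5
  (M+N)[0][1] = (-1) + (3) = 2
  (M+N)[1][0] = (5) + (0) = 5
  (M+N)[1][1] = (-2) + (2) = 0
M + N =
[       -5         2 ]
[        5         0 ]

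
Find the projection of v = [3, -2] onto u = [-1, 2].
[7/5, -14/5]

The projection of v onto u is proj_u(v) = ((v·u) / (u·u)) · u.
v·u = (3)*(-1) + (-2)*(2) = -7.
u·u = (-1)*(-1) + (2)*(2) = 5.
coefficient = -7 / 5 = -7/5.
proj_u(v) = -7/5 · [-1, 2] = [7/5, -14/5].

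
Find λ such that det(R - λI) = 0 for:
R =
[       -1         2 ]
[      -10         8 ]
λ = 3, 4

Solve det(R - λI) = 0. For a 2×2 matrix the characteristic equation is λ² - (trace)λ + det = 0.
trace(R) = a + d = -1 + 8 = 7.
det(R) = a*d - b*c = (-1)*(8) - (2)*(-10) = -8 + 20 = 12.
Characteristic equation: λ² - (7)λ + (12) = 0.
Discriminant = (7)² - 4*(12) = 49 - 48 = 1.
λ = (7 ± √1) / 2 = (7 ± 1) / 2 = 3, 4.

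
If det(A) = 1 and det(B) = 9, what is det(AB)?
9

Use the multiplicative property of determinants: det(AB) = det(A)*det(B).
det(AB) = (1)*(9) = 9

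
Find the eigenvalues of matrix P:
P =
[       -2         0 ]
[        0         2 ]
λ = -2, 2

Solve det(P - λI) = 0. For a 2×2 matrix the characteristic equation is λ² - (trace)λ + det = 0.
trace(P) = a + d = -2 + 2 = 0.
det(P) = a*d - b*c = (-2)*(2) - (0)*(0) = -4 - 0 = -4.
Characteristic equation: λ² - (0)λ + (-4) = 0.
Discriminant = (0)² - 4*(-4) = 0 + 16 = 16.
λ = (0 ± √16) / 2 = (0 ± 4) / 2 = -2, 2.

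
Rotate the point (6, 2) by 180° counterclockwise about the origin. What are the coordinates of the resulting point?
(-6, -2)

Rotation matrix R(θ) = [[cos θ, -sin θ], [sin θ, cos θ]]; for θ = 180°:
R = [[-1, 0], [0, -1]]
Result: R × [6, 2]ᵀ = [-1·6 + (0)·2, 0·6 + (-1)·2]ᵀ = (-6, -2)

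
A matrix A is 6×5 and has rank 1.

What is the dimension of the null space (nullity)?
4

The rank-nullity theorem for an m×n matrix states:
rank(A) + nullity(A) = n (the number of columns).
Here n = 5 and rank(A) = 1, so nullity(A) = 5 - 1 = 4.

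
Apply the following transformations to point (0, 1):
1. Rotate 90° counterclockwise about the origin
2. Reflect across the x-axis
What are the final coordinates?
(-1, 0)

Step 1: Rotate 90° → (-1, 0)
Step 2: Reflect across the x-axis → (-1, 0)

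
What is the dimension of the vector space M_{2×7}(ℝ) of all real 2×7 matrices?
Dimension = 14

A real 2×7 matrix is determined by its 2·7 = 14 independent entries.
A standard basis is {E_ij : 1 ≤ i ≤ 2, 1 ≤ j ≤ 7}, where E_ij has a 1 in position (i, j) and 0 elsewhere — there are 14 such matrices, and they are linearly independent and span M_{2×7}(ℝ).
Therefore dim(M_{2×7}(ℝ)) = 14.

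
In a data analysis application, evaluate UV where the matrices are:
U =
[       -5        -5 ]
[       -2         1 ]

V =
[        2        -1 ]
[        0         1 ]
UV =
[      -10         0 ]
[       -4         3 ]

Matrix multiplication: (UV)[i][j] = sum over k of U[i][k] * V[k][j].
  (UV)[0][0] = (-5)*(2) + (-5)*(0) = -10
  (UV)[0][1] = (-5)*(-1) + (-5)*(1) = 0
  (UV)[1][0] = (-2)*(2) + (1)*(0) = -4
  (UV)[1][1] = (-2)*(-1) + (1)*(1) = 3
UV =
[      -10         0 ]
[       -4         3 ]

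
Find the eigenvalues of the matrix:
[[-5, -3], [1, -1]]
λ = -4 and λ = -2

Characteristic equation: det(A - λI) = 0
λ² - (trace)λ + (det) = 0
λ² - (-6)λ + (8) = 0
λ² + 6λ + 8 = 0
Solving: λ = -4, -2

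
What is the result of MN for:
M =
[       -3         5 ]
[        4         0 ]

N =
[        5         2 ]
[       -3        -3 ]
MN =
[      -30       -21 ]
[       20         8 ]

Matrix multiplication: (MN)[i][j] = sum over k of M[i][k] * N[k][j].
  (MN)[0][0] = (-3)*(5) + (5)*(-3) = -30
  (MN)[0][1] = (-3)*(2) + (5)*(-3) = -21
  (MN)[1][0] = (4)*(5) + (0)*(-3) = 20
  (MN)[1][1] = (4)*(2) + (0)*(-3) = 8
MN =
[      -30       -21 ]
[       20         8 ]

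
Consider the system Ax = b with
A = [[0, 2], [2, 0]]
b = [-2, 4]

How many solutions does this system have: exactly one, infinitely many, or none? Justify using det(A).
Exactly one solution

Compute det(A) = (0)*(0) - (2)*(2) = -4.
Because det(A) ≠ 0, A is invertible and Ax = b has a unique solution for every b (here x = A⁻¹ b).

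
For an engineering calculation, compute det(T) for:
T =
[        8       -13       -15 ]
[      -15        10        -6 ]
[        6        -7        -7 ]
det(T) = 262

Expand along row 0 (cofactor expansion): det(T) = a*(e*i - f*h) - b*(d*i - f*g) + c*(d*h - e*g), where the 3×3 is [[a, b, c], [d, e, f], [g, h, i]].
Minor M_00 = (10)*(-7) - (-6)*(-7) = -70 - 42 = -112.
Minor M_01 = (-15)*(-7) - (-6)*(6) = 105 + 36 = 141.
Minor M_02 = (-15)*(-7) - (10)*(6) = 105 - 60 = 45.
det(T) = (8)*(-112) - (-13)*(141) + (-15)*(45) = -896 + 1833 - 675 = 262.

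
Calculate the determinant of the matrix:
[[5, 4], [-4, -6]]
-14

For a 2×2 matrix [[a, b], [c, d]], det = ad - bc
det = (5)(-6) - (4)(-4) = -30 - -16 = -14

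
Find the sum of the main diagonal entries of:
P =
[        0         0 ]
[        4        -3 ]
tr(P) = 0 - 3 = -3

The trace of a square matrix is the sum of its diagonal entries.
Diagonal entries of P: P[0][0] = 0, P[1][1] = -3.
tr(P) = 0 - 3 = -3.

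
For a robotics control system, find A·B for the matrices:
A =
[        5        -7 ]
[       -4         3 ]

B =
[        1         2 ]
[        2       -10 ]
AB =
[       -9        80 ]
[        2       -38 ]

Matrix multiplication: (AB)[i][j] = sum over k of A[i][k] * B[k][j].
  (AB)[0][0] = (5)*(1) + (-7)*(2) = -9
  (AB)[0][1] = (5)*(2) + (-7)*(-10) = 80
  (AB)[1][0] = (-4)*(1) + (3)*(2) = 2
  (AB)[1][1] = (-4)*(2) + (3)*(-10) = -38
AB =
[       -9        80 ]
[        2       -38 ]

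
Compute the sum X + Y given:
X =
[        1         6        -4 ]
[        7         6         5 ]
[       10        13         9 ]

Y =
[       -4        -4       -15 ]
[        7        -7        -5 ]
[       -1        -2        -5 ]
X + Y =
[       -3         2       -19 ]
[       14        -1         0 ]
[        9        11         4 ]

Matrix addition is elementwise: (X+Y)[i][j] = X[i][j] + Y[i][j].
  (X+Y)[0][0] = (1) + (-4) = -3
  (X+Y)[0][1] = (6) + (-4) = 2
  (X+Y)[0][2] = (-4) + (-15) = -19
  (X+Y)[1][0] = (7) + (7) = 14
  (X+Y)[1][1] = (6) + (-7) = -1
  (X+Y)[1][2] = (5) + (-5) = 0
  (X+Y)[2][0] = (10) + (-1) = 9
  (X+Y)[2][1] = (13) + (-2) = 11
  (X+Y)[2][2] = (9) + (-5) = 4
X + Y =
[       -3         2       -19 ]
[       14        -1         0 ]
[        9        11         4 ]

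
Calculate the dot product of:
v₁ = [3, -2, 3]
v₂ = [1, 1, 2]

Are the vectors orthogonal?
7, No

The dot product is the sum of products of corresponding components.
v₁·v₂ = (3)*(1) + (-2)*(1) + (3)*(2) = 3 - 2 + 6 = 7.
Two vectors are orthogonal iff their dot product is 0; here the dot product is 7, so the vectors are not orthogonal.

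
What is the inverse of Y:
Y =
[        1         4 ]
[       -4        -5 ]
det(Y) = 11
Y⁻¹ =
[    -5/11     -4/11 ]
[     4/11      1/11 ]

For a 2×2 matrix Y = [[a, b], [c, d]] with det(Y) ≠ 0, Y⁻¹ = (1/det(Y)) * [[d, -b], [-c, a]].
det(Y) = (1)*(-5) - (4)*(-4) = -5 + 16 = 11.
Y⁻¹ = (1/11) * [[-5, -4], [4, 1]].
Dividing each entry by 11 and reducing:
Y⁻¹ =
[    -5/11     -4/11 ]
[     4/11      1/11 ]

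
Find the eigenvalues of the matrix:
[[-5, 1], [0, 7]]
λ = -5 and λ = 7

Characteristic equation: det(A - λI) = 0
λ² - (trace)λ + (det) = 0
λ² - (2)λ + (-35) = 0
λ² - 2λ - 35 = 0
Solving: λ = -5, 7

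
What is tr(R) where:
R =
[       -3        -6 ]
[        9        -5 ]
tr(R) = -3 - 5 = -8

The trace of a square matrix is the sum of its diagonal entries.
Diagonal entries of R: R[0][0] = -3, R[1][1] = -5.
tr(R) = -3 - 5 = -8.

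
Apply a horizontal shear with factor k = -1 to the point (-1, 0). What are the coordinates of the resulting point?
(-1, 0)

Shear matrix for horizontal shear with factor k = -1:
[[1, -1], [0, 1]]
Result: (-1, 0) → (-1, 0)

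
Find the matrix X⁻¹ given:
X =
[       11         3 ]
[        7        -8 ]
det(X) = -109
X⁻¹ =
[    8/109     3/109 ]
[    7/109   -11/109 ]

For a 2×2 matrix X = [[a, b], [c, d]] with det(X) ≠ 0, X⁻¹ = (1/det(X)) * [[d, -b], [-c, a]].
det(X) = (11)*(-8) - (3)*(7) = -88 - 21 = -109.
X⁻¹ = (1/-109) * [[-8, -3], [-7, 11]].
Dividing each entry by -109 and reducing:
X⁻¹ =
[    8/109     3/109 ]
[    7/109   -11/109 ]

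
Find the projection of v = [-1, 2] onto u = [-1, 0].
[-1, 0]

The projection of v onto u is proj_u(v) = ((v·u) / (u·u)) · u.
v·u = (-1)*(-1) + (2)*(0) = 1.
u·u = (-1)*(-1) + (0)*(0) = 1.
coefficient = 1 / 1 = 1.
proj_u(v) = 1 · [-1, 0] = [-1, 0].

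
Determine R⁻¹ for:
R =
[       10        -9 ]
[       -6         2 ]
det(R) = -34
R⁻¹ =
[    -1/17     -9/34 ]
[    -3/17     -5/17 ]

For a 2×2 matrix R = [[a, b], [c, d]] with det(R) ≠ 0, R⁻¹ = (1/det(R)) * [[d, -b], [-c, a]].
det(R) = (10)*(2) - (-9)*(-6) = 20 - 54 = -34.
R⁻¹ = (1/-34) * [[2, 9], [6, 10]].
Dividing each entry by -34 and reducing:
R⁻¹ =
[    -1/17     -9/34 ]
[    -3/17     -5/17 ]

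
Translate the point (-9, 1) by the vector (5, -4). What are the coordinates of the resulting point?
(-4, -3)

Translation by (5, -4):
x' = -9 + 5 = -4
y' = 1 + -4 = -3
Homogeneous matrix: [[1, 0, 5], [0, 1, -4], [0, 0, 1]]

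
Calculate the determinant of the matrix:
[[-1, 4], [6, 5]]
-29

For a 2×2 matrix [[a, b], [c, d]], det = ad - bc
det = (-1)(5) - (4)(6) = -5 - 24 = -29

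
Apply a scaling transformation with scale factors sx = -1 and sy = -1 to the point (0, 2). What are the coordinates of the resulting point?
(0, -2)

Scaling matrix:
[[-1, 0], [0, -1]]
Result: (0 × -1, 2 × -1) = (0, -2)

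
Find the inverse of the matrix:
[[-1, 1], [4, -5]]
[[-5, -1], [-4, -1]]

For [[a,b],[c,d]], inverse = (1/det)·[[d,-b],[-c,a]]
det = -1·-5 - 1·4 = 1
Inverse = (1/1)·[[-5, -1], [-4, -1]]
        = [[-5, -1], [-4, -1]]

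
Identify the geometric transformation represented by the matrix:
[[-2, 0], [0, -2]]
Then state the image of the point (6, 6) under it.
uniform scaling by factor -2; image of (6, 6) is (-12, -12)

This is a diagonal matrix with equal entries -2, so it scales both axes by the same factor -2.
The matrix [[-2, 0], [0, -2]] represents: uniform scaling by factor -2.
Applying it to (6, 6): [-2·6 + 0·6, 0·6 + -2·6] = (-12, -12).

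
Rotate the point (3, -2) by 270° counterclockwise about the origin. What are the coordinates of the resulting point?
(-2, -3)

Rotation matrix R(θ) = [[cos θ, -sin θ], [sin θ, cos θ]]; for θ = 270°:
R = [[0, 1], [-1, 0]]
Result: R × [3, -2]ᵀ = [0·3 + (1)·-2, -1·3 + (0)·-2]ᵀ = (-2, -3)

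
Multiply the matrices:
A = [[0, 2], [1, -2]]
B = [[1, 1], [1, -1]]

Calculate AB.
[[2, -2], [-1, 3]]

Each entry (i,j) of AB = sum over k of A[i][k]*B[k][j].
(AB)[0][0] = (0)*(1) + (2)*(1) = 2
(AB)[0][1] = (0)*(1) + (2)*(-1) = -2
(AB)[1][0] = (1)*(1) + (-2)*(1) = -1
(AB)[1][1] = (1)*(1) + (-2)*(-1) = 3
AB = [[2, -2], [-1, 3]]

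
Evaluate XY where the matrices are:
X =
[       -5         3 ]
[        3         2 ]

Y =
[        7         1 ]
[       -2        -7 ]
XY =
[      -41       -26 ]
[       17       -11 ]

Matrix multiplication: (XY)[i][j] = sum over k of X[i][k] * Y[k][j].
  (XY)[0][0] = (-5)*(7) + (3)*(-2) = -41
  (XY)[0][1] = (-5)*(1) + (3)*(-7) = -26
  (XY)[1][0] = (3)*(7) + (2)*(-2) = 17
  (XY)[1][1] = (3)*(1) + (2)*(-7) = -11
XY =
[      -41       -26 ]
[       17       -11 ]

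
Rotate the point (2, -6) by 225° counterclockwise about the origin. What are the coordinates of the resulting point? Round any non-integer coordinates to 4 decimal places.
(-5.6569, 2.8284)

Rotation matrix R(θ) = [[cos θ, -sin θ], [sin θ, cos θ]]; for θ = 225°:
R = [[-√2/2, √2/2], [-√2/2, -√2/2]]
Result: R × [2, -6]ᵀ = [-√2/2·2 + (√2/2)·-6, -√2/2·2 + (-√2/2)·-6]ᵀ = (-5.6569, 2.8284)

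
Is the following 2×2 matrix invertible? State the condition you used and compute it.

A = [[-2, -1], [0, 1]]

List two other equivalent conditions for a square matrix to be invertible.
Yes, invertible; det(A) = -2 ≠ 0. Equivalent conditions: rank(A) = 2; Ax = 0 has only the trivial solution; 0 is not an eigenvalue; the columns of A are linearly independent.

To check invertibility, compute det(A).
The given matrix is triangular, so det(A) equals the product of its diagonal entries = -2 ≠ 0.
Since det(A) ≠ 0, A is invertible.
Equivalent conditions for a square matrix A to be invertible:
- rank(A) = 2 (full rank).
- The homogeneous system Ax = 0 has only the trivial solution x = 0.
- 0 is not an eigenvalue of A.
- The columns (equivalently rows) of A are linearly independent.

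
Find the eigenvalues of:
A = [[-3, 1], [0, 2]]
λ = -3, 2

Solve det(A - λI) = 0. For a 2×2 matrix this is λ² - (trace)λ + det = 0.
trace(A) = -3 + 2 = -1.
det(A) = (-3)*(2) - (1)*(0) = -6 - 0 = -6.
Characteristic equation: λ² - (-1)λ + (-6) = 0.
Discriminant: (-1)² - 4*(-6) = 1 + 24 = 25.
Roots: λ = (-1 ± √25) / 2 = -3, 2.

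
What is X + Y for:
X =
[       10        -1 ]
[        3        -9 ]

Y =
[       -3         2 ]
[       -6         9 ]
X + Y =
[        7         1 ]
[       -3         0 ]

Matrix addition is elementwise: (X+Y)[i][j] = X[i][j] + Y[i][j].
  (X+Y)[0][0] = (10) + (-3) = 7
  (X+Y)[0][1] = (-1) + (2) = 1
  (X+Y)[1][0] = (3) + (-6) = -3
  (X+Y)[1][1] = (-9) + (9) = 0
X + Y =
[        7         1 ]
[       -3         0 ]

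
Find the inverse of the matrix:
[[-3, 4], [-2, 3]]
[[-3, 4], [-2, 3]]

For [[a,b],[c,d]], inverse = (1/det)·[[d,-b],[-c,a]]
det = -3·3 - 4·-2 = -1
Inverse = (1/-1)·[[3, -4], [2, -3]]
        = [[-3, 4], [-2, 3]]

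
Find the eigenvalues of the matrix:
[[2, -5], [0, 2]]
λ = 2 and λ = 2

Characteristic equation: det(A - λI) = 0
λ² - (trace)λ + (det) = 0
λ² - (4)λ + (4) = 0
λ² - 4λ + 4 = 0
Solving: λ = 2, 2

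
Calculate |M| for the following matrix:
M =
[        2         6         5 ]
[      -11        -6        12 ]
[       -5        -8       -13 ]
det(M) = -580

Expand along row 0 (cofactor expansion): det(M) = a*(e*i - f*h) - b*(d*i - f*g) + c*(d*h - e*g), where the 3×3 is [[a, b, c], [d, e, f], [g, h, i]].
Minor M_00 = (-6)*(-13) - (12)*(-8) = 78 + 96 = 174.
Minor M_01 = (-11)*(-13) - (12)*(-5) = 143 + 60 = 203.
Minor M_02 = (-11)*(-8) - (-6)*(-5) = 88 - 30 = 58.
det(M) = (2)*(174) - (6)*(203) + (5)*(58) = 348 - 1218 + 290 = -580.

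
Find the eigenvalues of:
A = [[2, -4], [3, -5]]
λ = -2, -1

Solve det(A - λI) = 0. For a 2×2 matrix this is λ² - (trace)λ + det = 0.
trace(A) = 2 - 5 = -3.
det(A) = (2)*(-5) - (-4)*(3) = -10 + 12 = 2.
Characteristic equation: λ² - (-3)λ + (2) = 0.
Discriminant: (-3)² - 4*(2) = 9 - 8 = 1.
Roots: λ = (-3 ± √1) / 2 = -2, -1.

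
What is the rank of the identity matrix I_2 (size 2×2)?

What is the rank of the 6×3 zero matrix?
rank(I_2) = 2, rank(0) = 0

The identity I_2 has 2 columns that are the standard basis vectors e_1, …, e_2. These are linearly independent, so all 2 columns are pivots and rank(I_2) = 2.
The 6×3 zero matrix has every entry zero, so every row is the zero row and there are no pivots; rank(0) = 0.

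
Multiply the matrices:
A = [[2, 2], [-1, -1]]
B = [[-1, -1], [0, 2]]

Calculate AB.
[[-2, 2], [1, -1]]

Each entry (i,j) of AB = sum over k of A[i][k]*B[k][j].
(AB)[0][0] = (2)*(-1) + (2)*(0) = -2
(AB)[0][1] = (2)*(-1) + (2)*(2) = 2
(AB)[1][0] = (-1)*(-1) + (-1)*(0) = 1
(AB)[1][1] = (-1)*(-1) + (-1)*(2) = -1
AB = [[-2, 2], [1, -1]]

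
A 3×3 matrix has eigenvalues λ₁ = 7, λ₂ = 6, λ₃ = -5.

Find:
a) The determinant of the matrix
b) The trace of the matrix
det = -210, trace = 8

Two standard eigenvalue identities:
- det(A) equals the product of the eigenvalues (counted with multiplicity).
- trace(A) equals the sum of the eigenvalues.
det(A) = (7)*(6)*(-5) = -210.
trace(A) = 7 + 6 - 5 = 8.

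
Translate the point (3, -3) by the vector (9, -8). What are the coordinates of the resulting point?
(12, -11)

Translation by (9, -8):
x' = 3 + 9 = 12
y' = -3 + -8 = -11
Homogeneous matrix: [[1, 0, 9], [0, 1, -8], [0, 0, 1]]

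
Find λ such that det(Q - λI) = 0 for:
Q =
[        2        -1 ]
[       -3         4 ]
λ = 1, 5

Solve det(Q - λI) = 0. For a 2×2 matrix the characteristic equation is λ² - (trace)λ + det = 0.
trace(Q) = a + d = 2 + 4 = 6.
det(Q) = a*d - b*c = (2)*(4) - (-1)*(-3) = 8 - 3 = 5.
Characteristic equation: λ² - (6)λ + (5) = 0.
Discriminant = (6)² - 4*(5) = 36 - 20 = 16.
λ = (6 ± √16) / 2 = (6 ± 4) / 2 = 1, 5.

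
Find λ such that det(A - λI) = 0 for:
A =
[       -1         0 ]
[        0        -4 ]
λ = -4, -1

Solve det(A - λI) = 0. For a 2×2 matrix the characteristic equation is λ² - (trace)λ + det = 0.
trace(A) = a + d = -1 - 4 = -5.
det(A) = a*d - b*c = (-1)*(-4) - (0)*(0) = 4 - 0 = 4.
Characteristic equation: λ² - (-5)λ + (4) = 0.
Discriminant = (-5)² - 4*(4) = 25 - 16 = 9.
λ = (-5 ± √9) / 2 = (-5 ± 3) / 2 = -4, -1.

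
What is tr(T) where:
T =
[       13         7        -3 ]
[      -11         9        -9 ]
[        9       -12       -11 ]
tr(T) = 13 + 9 - 11 = 11

The trace of a square matrix is the sum of its diagonal entries.
Diagonal entries of T: T[0][0] = 13, T[1][1] = 9, T[2][2] = -11.
tr(T) = 13 + 9 - 11 = 11.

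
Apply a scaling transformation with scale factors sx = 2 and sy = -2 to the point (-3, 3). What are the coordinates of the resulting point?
(-6, -6)

Scaling matrix:
[[2, 0], [0, -2]]
Result: (-3 × 2, 3 × -2) = (-6, -6)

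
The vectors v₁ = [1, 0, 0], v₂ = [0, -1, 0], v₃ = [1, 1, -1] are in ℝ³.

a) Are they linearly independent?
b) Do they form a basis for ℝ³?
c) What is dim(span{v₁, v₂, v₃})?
Yes independent, yes basis, dim = 3

Stack v₁, v₂, v₃ as rows of a 3×3 matrix.
[[1, 0, 0]; [0, -1, 0]; [1, 1, -1]] is already lower triangular with nonzero diagonal entries (1, -1, -1), so its determinant is the product of the diagonal entries, det = (1)·(-1)·(-1) = 1 ≠ 0, and the rows are linearly independent.
Three linearly independent vectors in ℝ³ form a basis for ℝ³, so dim(span{v₁,v₂,v₃}) = 3.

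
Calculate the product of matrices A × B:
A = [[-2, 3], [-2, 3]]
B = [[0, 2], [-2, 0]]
[[-6, -4], [-6, -4]]

Matrix multiplication:
C[0][0] = -2×0 + 3×-2 = -6
C[0][1] = -2×2 + 3×0 = -4
C[1][0] = -2×0 + 3×-2 = -6
C[1][1] = -2×2 + 3×0 = -4
Result: [[-6, -4], [-6, -4]]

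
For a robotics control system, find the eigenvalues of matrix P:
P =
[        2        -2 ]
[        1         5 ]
λ = 3, 4

Solve det(P - λI) = 0. For a 2×2 matrix the characteristic equation is λ² - (trace)λ + det = 0.
trace(P) = a + d = 2 + 5 = 7.
det(P) = a*d - b*c = (2)*(5) - (-2)*(1) = 10 + 2 = 12.
Characteristic equation: λ² - (7)λ + (12) = 0.
Discriminant = (7)² - 4*(12) = 49 - 48 = 1.
λ = (7 ± √1) / 2 = (7 ± 1) / 2 = 3, 4.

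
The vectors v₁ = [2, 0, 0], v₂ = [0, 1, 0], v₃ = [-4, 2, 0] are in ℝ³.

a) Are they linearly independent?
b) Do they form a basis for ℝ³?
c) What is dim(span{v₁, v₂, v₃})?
Not independent, not a basis, dim(span) = 2

Check whether v₃ can be written as a linear combination of v₁ and v₂.
v₃ = (-2)·v₁ + (2)·v₂ = [-4, 2, 0], so the three vectors are linearly dependent.
Thus they do not form a basis for ℝ³, and dim(span{v₁, v₂, v₃}) = 2 (spanned by v₁ and v₂).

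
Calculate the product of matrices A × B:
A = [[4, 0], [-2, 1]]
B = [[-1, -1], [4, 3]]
[[-4, -4], [6, 5]]

Matrix multiplication:
C[0][0] = 4×-1 + 0×4 = -4
C[0][1] = 4×-1 + 0×3 = -4
C[1][0] = -2×-1 + 1×4 = 6
C[1][1] = -2×-1 + 1×3 = 5
Result: [[-4, -4], [6, 5]]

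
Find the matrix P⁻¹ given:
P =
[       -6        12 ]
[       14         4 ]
det(P) = -192
P⁻¹ =
[    -1/48      1/16 ]
[     7/96      1/32 ]

For a 2×2 matrix P = [[a, b], [c, d]] with det(P) ≠ 0, P⁻¹ = (1/det(P)) * [[d, -b], [-c, a]].
det(P) = (-6)*(4) - (12)*(14) = -24 - 168 = -192.
P⁻¹ = (1/-192) * [[4, -12], [-14, -6]].
Dividing each entry by -192 and reducing:
P⁻¹ =
[    -1/48      1/16 ]
[     7/96      1/32 ]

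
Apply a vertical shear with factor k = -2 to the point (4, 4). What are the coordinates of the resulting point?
(4, -4)

Shear matrix for vertical shear with factor k = -2:
[[1, 0], [-2, 1]]
Result: (4, 4) → (4, -4)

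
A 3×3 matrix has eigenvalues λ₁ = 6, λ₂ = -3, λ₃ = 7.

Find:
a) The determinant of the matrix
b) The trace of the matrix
det = -126, trace = 10

Two standard eigenvalue identities:
- det(A) equals the product of the eigenvalues (counted with multiplicity).
- trace(A) equals the sum of the eigenvalues.
det(A) = (6)*(-3)*(7) = -126.
trace(A) = 6 - 3 + 7 = 10.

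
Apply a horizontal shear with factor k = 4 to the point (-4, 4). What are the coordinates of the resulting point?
(12, 4)

Shear matrix for horizontal shear with factor k = 4:
[[1, 4], [0, 1]]
Result: (-4, 4) → (12, 4)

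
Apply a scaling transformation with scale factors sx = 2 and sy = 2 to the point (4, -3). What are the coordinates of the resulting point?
(8, -6)

Scaling matrix:
[[2, 0], [0, 2]]
Result: (4 × 2, -3 × 2) = (8, -6)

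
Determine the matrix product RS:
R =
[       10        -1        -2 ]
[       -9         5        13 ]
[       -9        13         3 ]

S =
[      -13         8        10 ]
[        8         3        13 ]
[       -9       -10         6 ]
RS =
[     -120        97        75 ]
[       40      -187        53 ]
[      194       -63        97 ]

Matrix multiplication: (RS)[i][j] = sum over k of R[i][k] * S[k][j].
  (RS)[0][0] = (10)*(-13) + (-1)*(8) + (-2)*(-9) = -120
  (RS)[0][1] = (10)*(8) + (-1)*(3) + (-2)*(-10) = 97
  (RS)[0][2] = (10)*(10) + (-1)*(13) + (-2)*(6) = 75
  (RS)[1][0] = (-9)*(-13) + (5)*(8) + (13)*(-9) = 40
  (RS)[1][1] = (-9)*(8) + (5)*(3) + (13)*(-10) = -187
  (RS)[1][2] = (-9)*(10) + (5)*(13) + (13)*(6) = 53
  (RS)[2][0] = (-9)*(-13) + (13)*(8) + (3)*(-9) = 194
  (RS)[2][1] = (-9)*(8) + (13)*(3) + (3)*(-10) = -63
  (RS)[2][2] = (-9)*(10) + (13)*(13) + (3)*(6) = 97
RS =
[     -120        97        75 ]
[       40      -187        53 ]
[      194       -63        97 ]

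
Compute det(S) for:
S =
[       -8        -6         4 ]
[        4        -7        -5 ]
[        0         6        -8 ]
det(S) = -784

Expand along row 0 (cofactor expansion): det(S) = a*(e*i - f*h) - b*(d*i - f*g) + c*(d*h - e*g), where the 3×3 is [[a, b, c], [d, e, f], [g, h, i]].
Minor M_00 = (-7)*(-8) - (-5)*(6) = 56 + 30 = 86.
Minor M_01 = (4)*(-8) - (-5)*(0) = -32 - 0 = -32.
Minor M_02 = (4)*(6) - (-7)*(0) = 24 - 0 = 24.
det(S) = (-8)*(86) - (-6)*(-32) + (4)*(24) = -688 - 192 + 96 = -784.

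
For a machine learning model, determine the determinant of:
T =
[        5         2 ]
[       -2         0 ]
det(T) = 4

For a 2×2 matrix [[a, b], [c, d]], det = a*d - b*c.
det(T) = (5)*(0) - (2)*(-2) = 0 + 4 = 4.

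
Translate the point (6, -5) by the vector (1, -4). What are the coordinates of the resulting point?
(7, -9)

Translation by (1, -4):
x' = 6 + 1 = 7
y' = -5 + -4 = -9
Homogeneous matrix: [[1, 0, 1], [0, 1, -4], [0, 0, 1]]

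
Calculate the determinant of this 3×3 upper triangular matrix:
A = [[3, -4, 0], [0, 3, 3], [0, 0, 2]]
18

The determinant of a triangular matrix is the product of its diagonal entries (the off-diagonal entries above the diagonal do not affect it).
det(A) = (3) * (3) * (2) = 18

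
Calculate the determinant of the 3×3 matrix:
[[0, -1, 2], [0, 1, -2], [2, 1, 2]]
0

Expansion along first row:
det = 0·det([[1,-2],[1,2]]) - -1·det([[0,-2],[2,2]]) + 2·det([[0,1],[2,1]])
    = 0·(1·2 - -2·1) - -1·(0·2 - -2·2) + 2·(0·1 - 1·2)
    = 0·4 - -1·4 + 2·-2
    = 0 + 4 + -4 = 0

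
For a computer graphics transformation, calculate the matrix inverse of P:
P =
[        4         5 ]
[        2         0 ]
det(P) = -10
P⁻¹ =
[        0       1/2 ]
[      1/5      -2/5 ]

For a 2×2 matrix P = [[a, b], [c, d]] with det(P) ≠ 0, P⁻¹ = (1/det(P)) * [[d, -b], [-c, a]].
det(P) = (4)*(0) - (5)*(2) = 0 - 10 = -10.
P⁻¹ = (1/-10) * [[0, -5], [-2, 4]].
Dividing each entry by -10 and reducing:
P⁻¹ =
[        0       1/2 ]
[      1/5      -2/5 ]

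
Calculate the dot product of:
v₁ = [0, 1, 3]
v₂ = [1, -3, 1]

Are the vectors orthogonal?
0, Yes

The dot product is the sum of products of corresponding components.
v₁·v₂ = (0)*(1) + (1)*(-3) + (3)*(1) = 0 - 3 + 3 = 0.
Two vectors are orthogonal iff their dot product is 0; here the dot product is 0, so the vectors are orthogonal.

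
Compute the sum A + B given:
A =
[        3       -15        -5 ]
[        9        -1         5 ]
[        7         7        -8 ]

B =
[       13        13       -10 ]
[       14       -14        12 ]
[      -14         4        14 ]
A + B =
[       16        -2       -15 ]
[       23       -15        17 ]
[       -7        11         6 ]

Matrix addition is elementwise: (A+B)[i][j] = A[i][j] + B[i][j].
  (A+B)[0][0] = (3) + (13) = 16
  (A+B)[0][1] = (-15) + (13) = -2
  (A+B)[0][2] = (-5) + (-10) = -15
  (A+B)[1][0] = (9) + (14) = 23
  (A+B)[1][1] = (-1) + (-14) = -15
  (A+B)[1][2] = (5) + (12) = 17
  (A+B)[2][0] = (7) + (-14) = -7
  (A+B)[2][1] = (7) + (4) = 11
  (A+B)[2][2] = (-8) + (14) = 6
A + B =
[       16        -2       -15 ]
[       23       -15        17 ]
[       -7        11         6 ]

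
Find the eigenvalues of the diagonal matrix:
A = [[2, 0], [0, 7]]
λ₁ = 2, λ₂ = 7

The characteristic polynomial of A is det(A - λI) = (2 - λ)(7 - λ) = 0.
The roots are λ = 2 and λ = 7, so the eigenvalues are the diagonal entries.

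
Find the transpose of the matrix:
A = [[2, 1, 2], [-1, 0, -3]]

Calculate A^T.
[[2, -1], [1, 0], [2, -3]]

The transpose sends entry (i,j) to (j,i); rows become columns.
Row 0 of A: [2, 1, 2] -> column 0 of A^T.
Row 1 of A: [-1, 0, -3] -> column 1 of A^T.
A^T = [[2, -1], [1, 0], [2, -3]]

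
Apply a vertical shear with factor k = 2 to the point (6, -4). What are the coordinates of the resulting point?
(6, 8)

Shear matrix for vertical shear with factor k = 2:
[[1, 0], [2, 1]]
Result: (6, -4) → (6, 8)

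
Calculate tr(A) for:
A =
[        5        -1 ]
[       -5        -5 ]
tr(A) = 5 - 5 = 0

The trace of a square matrix is the sum of its diagonal entries.
Diagonal entries of A: A[0][0] = 5, A[1][1] = -5.
tr(A) = 5 - 5 = 0.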